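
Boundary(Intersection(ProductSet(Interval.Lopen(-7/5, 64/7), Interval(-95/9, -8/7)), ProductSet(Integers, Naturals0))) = EmptySet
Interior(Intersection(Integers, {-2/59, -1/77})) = EmptySet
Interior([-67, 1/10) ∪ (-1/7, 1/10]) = (-67, 1/10)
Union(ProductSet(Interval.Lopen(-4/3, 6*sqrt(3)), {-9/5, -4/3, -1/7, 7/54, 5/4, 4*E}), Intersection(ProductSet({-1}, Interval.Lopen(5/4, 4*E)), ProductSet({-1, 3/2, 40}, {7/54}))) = ProductSet(Interval.Lopen(-4/3, 6*sqrt(3)), {-9/5, -4/3, -1/7, 7/54, 5/4, 4*E})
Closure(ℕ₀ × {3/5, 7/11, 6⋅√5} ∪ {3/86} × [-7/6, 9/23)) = ({3/86} × [-7/6, 9/23]) ∪ (ℕ₀ × {3/5, 7/11, 6⋅√5})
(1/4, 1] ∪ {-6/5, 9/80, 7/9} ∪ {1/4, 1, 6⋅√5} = {-6/5, 9/80, 6⋅√5} ∪ [1/4, 1]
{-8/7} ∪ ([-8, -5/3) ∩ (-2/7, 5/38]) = {-8/7}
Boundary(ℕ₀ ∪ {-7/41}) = {-7/41} ∪ ℕ₀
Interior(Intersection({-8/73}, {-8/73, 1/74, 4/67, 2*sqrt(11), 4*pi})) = EmptySet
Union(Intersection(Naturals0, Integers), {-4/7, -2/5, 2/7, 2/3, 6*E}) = Union({-4/7, -2/5, 2/7, 2/3, 6*E}, Naturals0)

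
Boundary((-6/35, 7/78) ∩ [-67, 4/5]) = {-6/35, 7/78}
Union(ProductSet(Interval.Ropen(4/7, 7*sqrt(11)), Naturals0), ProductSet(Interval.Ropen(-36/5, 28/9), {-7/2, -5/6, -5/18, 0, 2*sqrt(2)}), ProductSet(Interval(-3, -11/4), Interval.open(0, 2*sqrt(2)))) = Union(ProductSet(Interval.Ropen(-36/5, 28/9), {-7/2, -5/6, -5/18, 0, 2*sqrt(2)}), ProductSet(Interval(-3, -11/4), Interval.open(0, 2*sqrt(2))), ProductSet(Interval.Ropen(4/7, 7*sqrt(11)), Naturals0))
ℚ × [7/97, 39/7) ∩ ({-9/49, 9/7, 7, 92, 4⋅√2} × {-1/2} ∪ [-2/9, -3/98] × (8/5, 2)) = (ℚ ∩ [-2/9, -3/98]) × (8/5, 2)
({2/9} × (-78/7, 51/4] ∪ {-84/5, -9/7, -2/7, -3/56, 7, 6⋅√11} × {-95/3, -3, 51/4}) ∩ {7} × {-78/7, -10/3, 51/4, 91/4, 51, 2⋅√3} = {7} × {51/4}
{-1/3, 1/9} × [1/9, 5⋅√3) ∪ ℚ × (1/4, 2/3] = (ℚ × (1/4, 2/3]) ∪ ({-1/3, 1/9} × [1/9, 5⋅√3))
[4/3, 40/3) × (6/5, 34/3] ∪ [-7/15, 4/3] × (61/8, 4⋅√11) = ([4/3, 40/3) × (6/5, 34/3]) ∪ ([-7/15, 4/3] × (61/8, 4⋅√11))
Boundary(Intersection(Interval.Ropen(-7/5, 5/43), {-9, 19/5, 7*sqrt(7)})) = EmptySet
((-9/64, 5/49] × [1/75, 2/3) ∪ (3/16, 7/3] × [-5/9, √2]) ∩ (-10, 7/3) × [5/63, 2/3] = ((-9/64, 5/49] × [5/63, 2/3)) ∪ ((3/16, 7/3) × [5/63, 2/3])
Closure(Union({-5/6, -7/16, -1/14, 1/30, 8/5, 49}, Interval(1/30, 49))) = Union({-5/6, -7/16, -1/14}, Interval(1/30, 49))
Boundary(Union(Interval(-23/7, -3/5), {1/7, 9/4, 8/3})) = {-23/7, -3/5, 1/7, 9/4, 8/3}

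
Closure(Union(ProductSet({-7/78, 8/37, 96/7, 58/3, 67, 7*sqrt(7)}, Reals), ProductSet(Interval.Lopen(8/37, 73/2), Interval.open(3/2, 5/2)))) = Union(ProductSet({8/37, 73/2}, Interval(3/2, 5/2)), ProductSet({-7/78, 8/37, 96/7, 58/3, 67, 7*sqrt(7)}, Interval(-oo, oo)), ProductSet(Interval(8/37, 73/2), {3/2, 5/2}), ProductSet(Interval.Lopen(8/37, 73/2), Interval.open(3/2, 5/2)))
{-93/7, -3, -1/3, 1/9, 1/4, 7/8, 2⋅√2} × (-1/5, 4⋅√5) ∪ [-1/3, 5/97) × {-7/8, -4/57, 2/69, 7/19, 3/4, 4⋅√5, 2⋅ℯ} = ([-1/3, 5/97) × {-7/8, -4/57, 2/69, 7/19, 3/4, 4⋅√5, 2⋅ℯ}) ∪ ({-93/7, -3, -1/3, 1/9, 1/4, 7/8, 2⋅√2} × (-1/5, 4⋅√5))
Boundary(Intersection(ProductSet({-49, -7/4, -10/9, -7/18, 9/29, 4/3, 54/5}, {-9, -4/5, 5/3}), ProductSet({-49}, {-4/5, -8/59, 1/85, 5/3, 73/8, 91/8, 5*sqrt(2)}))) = ProductSet({-49}, {-4/5, 5/3})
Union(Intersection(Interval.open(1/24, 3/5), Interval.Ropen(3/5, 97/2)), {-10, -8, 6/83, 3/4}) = {-10, -8, 6/83, 3/4}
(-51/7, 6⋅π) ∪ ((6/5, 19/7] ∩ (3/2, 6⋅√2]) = (-51/7, 6⋅π)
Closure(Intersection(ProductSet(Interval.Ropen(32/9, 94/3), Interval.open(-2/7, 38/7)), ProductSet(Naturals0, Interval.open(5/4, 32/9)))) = ProductSet(Range(4, 32, 1), Interval(5/4, 32/9))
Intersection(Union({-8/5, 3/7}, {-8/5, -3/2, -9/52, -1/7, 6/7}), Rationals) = {-8/5, -3/2, -9/52, -1/7, 3/7, 6/7}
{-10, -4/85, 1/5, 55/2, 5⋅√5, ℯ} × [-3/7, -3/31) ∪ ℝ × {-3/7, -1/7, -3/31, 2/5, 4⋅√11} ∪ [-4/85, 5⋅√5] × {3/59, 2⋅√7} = (ℝ × {-3/7, -1/7, -3/31, 2/5, 4⋅√11}) ∪ ({-10, -4/85, 1/5, 55/2, 5⋅√5, ℯ} × [-3/7, -3/31)) ∪ ([-4/85, 5⋅√5] × {3/59, 2⋅√7})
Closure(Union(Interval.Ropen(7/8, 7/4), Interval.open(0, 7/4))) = Interval(0, 7/4)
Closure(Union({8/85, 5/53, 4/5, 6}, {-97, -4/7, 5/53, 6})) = {-97, -4/7, 8/85, 5/53, 4/5, 6}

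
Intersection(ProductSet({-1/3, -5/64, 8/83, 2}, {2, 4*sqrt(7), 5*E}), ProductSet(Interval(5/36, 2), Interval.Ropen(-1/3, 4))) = ProductSet({2}, {2})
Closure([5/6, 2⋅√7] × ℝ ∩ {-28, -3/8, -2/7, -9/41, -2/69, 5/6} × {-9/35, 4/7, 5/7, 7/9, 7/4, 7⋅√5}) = {5/6} × {-9/35, 4/7, 5/7, 7/9, 7/4, 7⋅√5}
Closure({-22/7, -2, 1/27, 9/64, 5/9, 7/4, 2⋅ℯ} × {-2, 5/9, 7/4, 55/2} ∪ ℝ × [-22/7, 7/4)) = (ℝ × [-22/7, 7/4]) ∪ ({-22/7, -2, 1/27, 9/64, 5/9, 7/4, 2⋅ℯ} × {-2, 5/9, 7/4, 55/2})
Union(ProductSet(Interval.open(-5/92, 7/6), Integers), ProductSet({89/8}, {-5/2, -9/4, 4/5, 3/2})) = Union(ProductSet({89/8}, {-5/2, -9/4, 4/5, 3/2}), ProductSet(Interval.open(-5/92, 7/6), Integers))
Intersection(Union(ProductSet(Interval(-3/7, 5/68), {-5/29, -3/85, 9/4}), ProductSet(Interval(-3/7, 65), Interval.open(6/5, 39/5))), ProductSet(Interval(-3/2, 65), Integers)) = ProductSet(Interval(-3/7, 65), Range(2, 8, 1))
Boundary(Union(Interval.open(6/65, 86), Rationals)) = Union(Interval(-oo, 6/65), Interval(86, oo))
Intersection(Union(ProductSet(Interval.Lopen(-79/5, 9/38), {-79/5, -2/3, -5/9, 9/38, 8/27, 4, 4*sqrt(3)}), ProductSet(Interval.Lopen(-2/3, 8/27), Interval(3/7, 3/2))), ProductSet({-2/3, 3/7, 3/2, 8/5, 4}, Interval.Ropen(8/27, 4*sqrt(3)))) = ProductSet({-2/3}, {8/27, 4})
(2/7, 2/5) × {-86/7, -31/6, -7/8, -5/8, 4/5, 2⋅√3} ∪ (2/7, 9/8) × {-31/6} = ((2/7, 9/8) × {-31/6}) ∪ ((2/7, 2/5) × {-86/7, -31/6, -7/8, -5/8, 4/5, 2⋅√3})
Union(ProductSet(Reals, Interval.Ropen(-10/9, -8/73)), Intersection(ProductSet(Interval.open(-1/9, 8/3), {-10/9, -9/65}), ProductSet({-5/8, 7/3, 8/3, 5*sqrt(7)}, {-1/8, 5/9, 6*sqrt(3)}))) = ProductSet(Reals, Interval.Ropen(-10/9, -8/73))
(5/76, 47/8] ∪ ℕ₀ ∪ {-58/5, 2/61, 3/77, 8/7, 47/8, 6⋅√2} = {-58/5, 2/61, 3/77, 6⋅√2} ∪ ℕ₀ ∪ (5/76, 47/8]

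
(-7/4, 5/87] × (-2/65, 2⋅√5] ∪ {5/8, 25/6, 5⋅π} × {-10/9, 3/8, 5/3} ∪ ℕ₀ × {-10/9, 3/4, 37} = (ℕ₀ × {-10/9, 3/4, 37}) ∪ ({5/8, 25/6, 5⋅π} × {-10/9, 3/8, 5/3}) ∪ ((-7/4, 5/87] × (-2/65, 2⋅√5])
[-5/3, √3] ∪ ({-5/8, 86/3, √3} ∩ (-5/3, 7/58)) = [-5/3, √3]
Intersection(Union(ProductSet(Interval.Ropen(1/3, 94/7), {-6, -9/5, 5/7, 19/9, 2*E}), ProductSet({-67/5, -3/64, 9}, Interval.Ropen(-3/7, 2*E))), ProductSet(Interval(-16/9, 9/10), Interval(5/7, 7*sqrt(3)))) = Union(ProductSet({-3/64}, Interval.Ropen(5/7, 2*E)), ProductSet(Interval(1/3, 9/10), {5/7, 19/9, 2*E}))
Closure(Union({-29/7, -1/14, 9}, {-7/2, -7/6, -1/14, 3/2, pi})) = {-29/7, -7/2, -7/6, -1/14, 3/2, 9, pi}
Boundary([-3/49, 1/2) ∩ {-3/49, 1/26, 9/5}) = {-3/49, 1/26}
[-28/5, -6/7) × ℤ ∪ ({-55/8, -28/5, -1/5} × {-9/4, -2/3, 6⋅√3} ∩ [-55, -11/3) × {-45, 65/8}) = [-28/5, -6/7) × ℤ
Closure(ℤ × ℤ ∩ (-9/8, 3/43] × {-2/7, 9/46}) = ∅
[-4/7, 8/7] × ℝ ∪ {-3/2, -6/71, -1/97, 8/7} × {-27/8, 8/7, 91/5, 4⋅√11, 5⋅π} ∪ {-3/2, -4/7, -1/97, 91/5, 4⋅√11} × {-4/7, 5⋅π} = ([-4/7, 8/7] × ℝ) ∪ ({-3/2, -4/7, -1/97, 91/5, 4⋅√11} × {-4/7, 5⋅π}) ∪ ({-3/2, -6/71, -1/97, 8/7} × {-27/8, 8/7, 91/5, 4⋅√11, 5⋅π})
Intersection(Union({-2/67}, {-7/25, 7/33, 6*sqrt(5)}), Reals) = {-7/25, -2/67, 7/33, 6*sqrt(5)}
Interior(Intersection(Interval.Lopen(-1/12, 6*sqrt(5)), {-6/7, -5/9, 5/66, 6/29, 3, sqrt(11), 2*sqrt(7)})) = EmptySet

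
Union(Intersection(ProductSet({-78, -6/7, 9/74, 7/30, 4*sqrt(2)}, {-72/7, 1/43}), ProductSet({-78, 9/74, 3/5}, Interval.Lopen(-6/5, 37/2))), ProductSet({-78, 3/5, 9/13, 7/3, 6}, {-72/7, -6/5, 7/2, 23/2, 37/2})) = Union(ProductSet({-78, 9/74}, {1/43}), ProductSet({-78, 3/5, 9/13, 7/3, 6}, {-72/7, -6/5, 7/2, 23/2, 37/2}))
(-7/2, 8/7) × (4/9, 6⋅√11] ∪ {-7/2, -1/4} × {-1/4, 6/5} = ({-7/2, -1/4} × {-1/4, 6/5}) ∪ ((-7/2, 8/7) × (4/9, 6⋅√11])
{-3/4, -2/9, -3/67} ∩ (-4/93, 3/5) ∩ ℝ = ∅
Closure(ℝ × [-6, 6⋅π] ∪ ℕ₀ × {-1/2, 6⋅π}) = ℝ × [-6, 6⋅π]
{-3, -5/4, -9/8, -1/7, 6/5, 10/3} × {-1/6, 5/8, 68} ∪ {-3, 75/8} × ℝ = ({-3, 75/8} × ℝ) ∪ ({-3, -5/4, -9/8, -1/7, 6/5, 10/3} × {-1/6, 5/8, 68})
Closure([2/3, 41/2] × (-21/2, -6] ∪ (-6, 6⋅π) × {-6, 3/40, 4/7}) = ([2/3, 41/2] × [-21/2, -6]) ∪ ([-6, 6⋅π] × {-6, 3/40, 4/7})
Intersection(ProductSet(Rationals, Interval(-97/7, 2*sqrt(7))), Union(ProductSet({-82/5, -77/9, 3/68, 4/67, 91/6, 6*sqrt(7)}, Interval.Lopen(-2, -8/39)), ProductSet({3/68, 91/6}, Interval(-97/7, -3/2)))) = Union(ProductSet({3/68, 91/6}, Interval(-97/7, -3/2)), ProductSet({-82/5, -77/9, 3/68, 4/67, 91/6}, Interval.Lopen(-2, -8/39)))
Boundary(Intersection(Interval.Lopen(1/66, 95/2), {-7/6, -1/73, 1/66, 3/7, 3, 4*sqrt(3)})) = {3/7, 3, 4*sqrt(3)}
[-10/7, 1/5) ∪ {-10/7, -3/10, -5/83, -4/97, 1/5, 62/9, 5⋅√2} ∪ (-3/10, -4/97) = [-10/7, 1/5] ∪ {62/9, 5⋅√2}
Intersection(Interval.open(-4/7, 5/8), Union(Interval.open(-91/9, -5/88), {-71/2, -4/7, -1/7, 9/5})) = Interval.open(-4/7, -5/88)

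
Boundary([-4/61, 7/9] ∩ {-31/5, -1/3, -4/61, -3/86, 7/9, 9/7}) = {-4/61, -3/86, 7/9}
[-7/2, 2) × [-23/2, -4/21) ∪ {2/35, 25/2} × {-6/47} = ({2/35, 25/2} × {-6/47}) ∪ ([-7/2, 2) × [-23/2, -4/21))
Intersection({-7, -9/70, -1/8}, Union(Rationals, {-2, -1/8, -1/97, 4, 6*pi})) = {-7, -9/70, -1/8}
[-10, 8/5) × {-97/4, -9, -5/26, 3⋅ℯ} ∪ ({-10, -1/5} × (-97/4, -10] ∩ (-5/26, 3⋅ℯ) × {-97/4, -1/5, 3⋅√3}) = [-10, 8/5) × {-97/4, -9, -5/26, 3⋅ℯ}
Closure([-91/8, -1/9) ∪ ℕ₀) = [-91/8, -1/9] ∪ ℕ₀ ∪ (ℕ₀ \ (-91/8, -1/9))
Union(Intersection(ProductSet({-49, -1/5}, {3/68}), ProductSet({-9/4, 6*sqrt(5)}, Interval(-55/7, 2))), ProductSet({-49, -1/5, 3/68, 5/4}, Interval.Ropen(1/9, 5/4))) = ProductSet({-49, -1/5, 3/68, 5/4}, Interval.Ropen(1/9, 5/4))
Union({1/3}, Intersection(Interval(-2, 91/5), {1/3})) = {1/3}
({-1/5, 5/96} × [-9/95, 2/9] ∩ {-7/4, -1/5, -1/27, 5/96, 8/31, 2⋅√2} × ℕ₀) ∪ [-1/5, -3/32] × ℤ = ([-1/5, -3/32] × ℤ) ∪ ({-1/5, 5/96} × {0})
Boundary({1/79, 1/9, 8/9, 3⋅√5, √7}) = {1/79, 1/9, 8/9, 3⋅√5, √7}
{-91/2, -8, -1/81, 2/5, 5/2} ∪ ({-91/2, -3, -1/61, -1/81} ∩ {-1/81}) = {-91/2, -8, -1/81, 2/5, 5/2}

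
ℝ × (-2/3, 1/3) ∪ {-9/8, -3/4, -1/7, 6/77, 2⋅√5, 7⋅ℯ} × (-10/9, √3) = (ℝ × (-2/3, 1/3)) ∪ ({-9/8, -3/4, -1/7, 6/77, 2⋅√5, 7⋅ℯ} × (-10/9, √3))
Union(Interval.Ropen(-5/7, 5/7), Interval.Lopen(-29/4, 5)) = Interval.Lopen(-29/4, 5)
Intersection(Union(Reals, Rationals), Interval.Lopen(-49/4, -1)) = Interval.Lopen(-49/4, -1)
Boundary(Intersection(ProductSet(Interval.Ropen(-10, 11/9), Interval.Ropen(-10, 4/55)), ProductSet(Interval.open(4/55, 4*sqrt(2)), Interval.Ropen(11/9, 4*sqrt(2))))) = EmptySet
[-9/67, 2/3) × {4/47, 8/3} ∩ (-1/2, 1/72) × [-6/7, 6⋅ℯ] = [-9/67, 1/72) × {4/47, 8/3}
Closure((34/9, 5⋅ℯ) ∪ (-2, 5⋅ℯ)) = [-2, 5⋅ℯ]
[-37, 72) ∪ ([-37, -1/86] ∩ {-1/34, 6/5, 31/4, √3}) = [-37, 72)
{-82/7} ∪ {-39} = {-39, -82/7}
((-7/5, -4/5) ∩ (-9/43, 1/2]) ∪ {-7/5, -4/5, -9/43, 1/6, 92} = {-7/5, -4/5, -9/43, 1/6, 92}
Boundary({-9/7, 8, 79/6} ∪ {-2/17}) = {-9/7, -2/17, 8, 79/6}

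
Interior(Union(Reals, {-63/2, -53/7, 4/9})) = Reals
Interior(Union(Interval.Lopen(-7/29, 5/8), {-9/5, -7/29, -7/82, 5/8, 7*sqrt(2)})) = Interval.open(-7/29, 5/8)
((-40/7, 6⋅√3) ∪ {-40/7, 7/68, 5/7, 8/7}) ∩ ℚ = ℚ ∩ [-40/7, 6⋅√3)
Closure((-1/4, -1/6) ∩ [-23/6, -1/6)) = [-1/4, -1/6]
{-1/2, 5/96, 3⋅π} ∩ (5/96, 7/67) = ∅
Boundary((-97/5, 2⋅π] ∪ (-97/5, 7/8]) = {-97/5, 2⋅π}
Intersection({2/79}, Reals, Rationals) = {2/79}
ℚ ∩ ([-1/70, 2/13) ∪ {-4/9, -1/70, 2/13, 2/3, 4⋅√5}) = {-4/9, 2/3} ∪ (ℚ ∩ [-1/70, 2/13])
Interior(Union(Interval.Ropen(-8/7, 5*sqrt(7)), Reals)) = Interval(-oo, oo)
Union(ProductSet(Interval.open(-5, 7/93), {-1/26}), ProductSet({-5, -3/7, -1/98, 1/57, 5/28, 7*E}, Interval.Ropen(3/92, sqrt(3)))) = Union(ProductSet({-5, -3/7, -1/98, 1/57, 5/28, 7*E}, Interval.Ropen(3/92, sqrt(3))), ProductSet(Interval.open(-5, 7/93), {-1/26}))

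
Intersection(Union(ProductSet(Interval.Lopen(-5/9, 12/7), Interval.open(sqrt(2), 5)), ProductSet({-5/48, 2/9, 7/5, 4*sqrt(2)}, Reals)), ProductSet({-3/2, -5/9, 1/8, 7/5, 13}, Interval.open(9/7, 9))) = Union(ProductSet({7/5}, Interval.open(9/7, 9)), ProductSet({1/8, 7/5}, Interval.open(sqrt(2), 5)))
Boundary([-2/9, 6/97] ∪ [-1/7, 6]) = {-2/9, 6}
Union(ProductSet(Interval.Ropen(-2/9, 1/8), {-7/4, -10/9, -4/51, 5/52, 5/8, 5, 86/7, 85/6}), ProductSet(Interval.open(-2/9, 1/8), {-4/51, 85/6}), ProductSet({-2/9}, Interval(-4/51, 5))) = Union(ProductSet({-2/9}, Interval(-4/51, 5)), ProductSet(Interval.Ropen(-2/9, 1/8), {-7/4, -10/9, -4/51, 5/52, 5/8, 5, 86/7, 85/6}))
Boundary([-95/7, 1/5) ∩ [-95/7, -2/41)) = {-95/7, -2/41}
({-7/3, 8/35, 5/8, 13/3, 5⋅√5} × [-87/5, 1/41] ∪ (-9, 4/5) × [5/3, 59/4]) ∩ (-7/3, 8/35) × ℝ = (-7/3, 8/35) × [5/3, 59/4]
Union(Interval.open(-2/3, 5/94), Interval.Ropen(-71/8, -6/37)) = Interval.Ropen(-71/8, 5/94)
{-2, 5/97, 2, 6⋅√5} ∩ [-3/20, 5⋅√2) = {5/97, 2}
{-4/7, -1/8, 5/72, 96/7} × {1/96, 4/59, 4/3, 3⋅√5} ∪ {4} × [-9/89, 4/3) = ({4} × [-9/89, 4/3)) ∪ ({-4/7, -1/8, 5/72, 96/7} × {1/96, 4/59, 4/3, 3⋅√5})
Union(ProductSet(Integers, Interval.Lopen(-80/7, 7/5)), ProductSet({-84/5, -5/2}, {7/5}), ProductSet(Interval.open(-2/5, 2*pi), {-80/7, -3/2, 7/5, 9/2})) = Union(ProductSet({-84/5, -5/2}, {7/5}), ProductSet(Integers, Interval.Lopen(-80/7, 7/5)), ProductSet(Interval.open(-2/5, 2*pi), {-80/7, -3/2, 7/5, 9/2}))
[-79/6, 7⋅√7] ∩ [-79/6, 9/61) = [-79/6, 9/61)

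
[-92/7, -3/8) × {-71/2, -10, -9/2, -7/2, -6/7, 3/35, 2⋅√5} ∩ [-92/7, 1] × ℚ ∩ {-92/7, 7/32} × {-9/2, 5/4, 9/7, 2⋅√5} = {-92/7} × {-9/2}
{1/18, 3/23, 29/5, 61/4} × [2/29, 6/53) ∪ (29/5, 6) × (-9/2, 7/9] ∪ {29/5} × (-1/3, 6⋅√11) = ({1/18, 3/23, 29/5, 61/4} × [2/29, 6/53)) ∪ ((29/5, 6) × (-9/2, 7/9]) ∪ ({29/5} × (-1/3, 6⋅√11))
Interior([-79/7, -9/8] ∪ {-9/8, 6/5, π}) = (-79/7, -9/8)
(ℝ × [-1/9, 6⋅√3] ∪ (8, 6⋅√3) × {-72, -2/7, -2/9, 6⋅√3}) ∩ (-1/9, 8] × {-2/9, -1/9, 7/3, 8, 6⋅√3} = (-1/9, 8] × {-1/9, 7/3, 8, 6⋅√3}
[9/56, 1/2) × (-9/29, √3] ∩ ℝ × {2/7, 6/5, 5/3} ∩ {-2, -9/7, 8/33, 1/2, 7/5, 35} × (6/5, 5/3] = {8/33} × {5/3}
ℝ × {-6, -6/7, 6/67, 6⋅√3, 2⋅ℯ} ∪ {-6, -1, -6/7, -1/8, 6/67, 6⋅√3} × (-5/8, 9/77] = (ℝ × {-6, -6/7, 6/67, 6⋅√3, 2⋅ℯ}) ∪ ({-6, -1, -6/7, -1/8, 6/67, 6⋅√3} × (-5/8, 9/77])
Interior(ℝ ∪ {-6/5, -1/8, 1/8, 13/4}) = ℝ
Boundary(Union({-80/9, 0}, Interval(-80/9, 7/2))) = {-80/9, 7/2}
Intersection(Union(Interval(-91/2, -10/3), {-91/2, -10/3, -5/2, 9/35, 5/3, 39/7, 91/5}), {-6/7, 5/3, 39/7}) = {5/3, 39/7}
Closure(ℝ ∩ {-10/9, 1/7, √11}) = {-10/9, 1/7, √11}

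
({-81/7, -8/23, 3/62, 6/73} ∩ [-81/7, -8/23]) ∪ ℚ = ℚ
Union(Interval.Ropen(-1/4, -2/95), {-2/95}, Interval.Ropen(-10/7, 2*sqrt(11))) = Interval.Ropen(-10/7, 2*sqrt(11))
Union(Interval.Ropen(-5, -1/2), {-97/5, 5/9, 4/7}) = Union({-97/5, 5/9, 4/7}, Interval.Ropen(-5, -1/2))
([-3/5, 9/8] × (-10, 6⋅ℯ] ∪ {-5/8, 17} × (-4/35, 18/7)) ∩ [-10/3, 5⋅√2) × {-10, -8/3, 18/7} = [-3/5, 9/8] × {-8/3, 18/7}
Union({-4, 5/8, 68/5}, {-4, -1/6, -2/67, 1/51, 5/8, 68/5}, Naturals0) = Union({-4, -1/6, -2/67, 1/51, 5/8, 68/5}, Naturals0)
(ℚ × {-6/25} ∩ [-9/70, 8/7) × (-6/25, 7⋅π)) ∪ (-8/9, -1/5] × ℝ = (-8/9, -1/5] × ℝ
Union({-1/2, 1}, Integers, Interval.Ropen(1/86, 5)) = Union({-1/2}, Integers, Interval(1/86, 5))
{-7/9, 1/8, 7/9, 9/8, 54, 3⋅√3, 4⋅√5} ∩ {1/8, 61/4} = {1/8}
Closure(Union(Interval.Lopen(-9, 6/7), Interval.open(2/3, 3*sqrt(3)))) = Interval(-9, 3*sqrt(3))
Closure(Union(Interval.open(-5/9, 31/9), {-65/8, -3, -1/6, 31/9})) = Union({-65/8, -3}, Interval(-5/9, 31/9))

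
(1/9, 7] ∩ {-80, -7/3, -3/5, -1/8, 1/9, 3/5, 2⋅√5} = {3/5, 2⋅√5}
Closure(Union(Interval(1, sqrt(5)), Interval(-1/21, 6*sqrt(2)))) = Interval(-1/21, 6*sqrt(2))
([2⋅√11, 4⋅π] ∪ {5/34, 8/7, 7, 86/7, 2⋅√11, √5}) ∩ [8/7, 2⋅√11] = {8/7, 2⋅√11, √5}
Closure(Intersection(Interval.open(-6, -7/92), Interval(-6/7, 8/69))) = Interval(-6/7, -7/92)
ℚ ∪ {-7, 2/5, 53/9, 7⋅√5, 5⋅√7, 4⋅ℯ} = ℚ ∪ {7⋅√5, 5⋅√7, 4⋅ℯ}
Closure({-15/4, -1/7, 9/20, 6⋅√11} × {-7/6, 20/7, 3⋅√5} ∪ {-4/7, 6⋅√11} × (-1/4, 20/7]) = ({-4/7, 6⋅√11} × [-1/4, 20/7]) ∪ ({-15/4, -1/7, 9/20, 6⋅√11} × {-7/6, 20/7, 3⋅√5})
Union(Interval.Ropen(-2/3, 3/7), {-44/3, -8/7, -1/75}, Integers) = Union({-44/3, -8/7}, Integers, Interval.Ropen(-2/3, 3/7))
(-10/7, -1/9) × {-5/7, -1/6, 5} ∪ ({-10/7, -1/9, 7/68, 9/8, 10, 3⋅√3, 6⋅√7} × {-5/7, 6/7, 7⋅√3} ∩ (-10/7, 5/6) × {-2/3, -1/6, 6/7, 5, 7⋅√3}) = ((-10/7, -1/9) × {-5/7, -1/6, 5}) ∪ ({-1/9, 7/68} × {6/7, 7⋅√3})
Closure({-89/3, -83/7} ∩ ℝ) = {-89/3, -83/7}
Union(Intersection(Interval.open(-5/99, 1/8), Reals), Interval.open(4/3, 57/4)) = Union(Interval.open(-5/99, 1/8), Interval.open(4/3, 57/4))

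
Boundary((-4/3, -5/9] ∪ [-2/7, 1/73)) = {-4/3, -5/9, -2/7, 1/73}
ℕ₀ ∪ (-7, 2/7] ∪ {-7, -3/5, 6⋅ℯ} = [-7, 2/7] ∪ ℕ₀ ∪ {6⋅ℯ}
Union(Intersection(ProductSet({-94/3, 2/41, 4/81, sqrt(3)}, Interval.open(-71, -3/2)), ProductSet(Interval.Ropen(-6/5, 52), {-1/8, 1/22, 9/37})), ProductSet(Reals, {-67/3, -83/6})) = ProductSet(Reals, {-67/3, -83/6})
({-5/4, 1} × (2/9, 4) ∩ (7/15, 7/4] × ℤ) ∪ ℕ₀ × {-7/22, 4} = (ℕ₀ × {-7/22, 4}) ∪ ({1} × {1, 2, 3})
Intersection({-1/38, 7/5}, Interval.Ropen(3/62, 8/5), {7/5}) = {7/5}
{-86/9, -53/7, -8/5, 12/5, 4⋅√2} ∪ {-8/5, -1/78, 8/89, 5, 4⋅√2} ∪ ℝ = ℝ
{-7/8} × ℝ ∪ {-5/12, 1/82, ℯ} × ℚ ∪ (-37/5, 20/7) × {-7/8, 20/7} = ({-7/8} × ℝ) ∪ ({-5/12, 1/82, ℯ} × ℚ) ∪ ((-37/5, 20/7) × {-7/8, 20/7})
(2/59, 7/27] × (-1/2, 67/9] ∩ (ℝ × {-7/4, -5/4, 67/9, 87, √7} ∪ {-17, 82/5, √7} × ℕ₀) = (2/59, 7/27] × {67/9, √7}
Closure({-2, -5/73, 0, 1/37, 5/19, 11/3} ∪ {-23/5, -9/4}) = {-23/5, -9/4, -2, -5/73, 0, 1/37, 5/19, 11/3}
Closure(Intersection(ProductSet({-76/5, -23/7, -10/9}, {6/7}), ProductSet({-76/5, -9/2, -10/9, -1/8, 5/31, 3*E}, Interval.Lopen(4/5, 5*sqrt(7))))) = ProductSet({-76/5, -10/9}, {6/7})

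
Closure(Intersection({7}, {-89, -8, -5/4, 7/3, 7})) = {7}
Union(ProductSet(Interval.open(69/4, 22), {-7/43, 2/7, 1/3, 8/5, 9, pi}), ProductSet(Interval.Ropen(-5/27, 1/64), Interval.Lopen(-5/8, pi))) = Union(ProductSet(Interval.Ropen(-5/27, 1/64), Interval.Lopen(-5/8, pi)), ProductSet(Interval.open(69/4, 22), {-7/43, 2/7, 1/3, 8/5, 9, pi}))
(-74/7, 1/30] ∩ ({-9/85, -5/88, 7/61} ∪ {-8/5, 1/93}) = {-8/5, -9/85, -5/88, 1/93}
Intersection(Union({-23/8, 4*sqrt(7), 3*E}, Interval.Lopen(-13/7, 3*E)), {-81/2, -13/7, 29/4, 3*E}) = {29/4, 3*E}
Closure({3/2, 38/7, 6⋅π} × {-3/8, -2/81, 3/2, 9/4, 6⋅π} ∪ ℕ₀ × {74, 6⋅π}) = (ℕ₀ × {74, 6⋅π}) ∪ ({3/2, 38/7, 6⋅π} × {-3/8, -2/81, 3/2, 9/4, 6⋅π})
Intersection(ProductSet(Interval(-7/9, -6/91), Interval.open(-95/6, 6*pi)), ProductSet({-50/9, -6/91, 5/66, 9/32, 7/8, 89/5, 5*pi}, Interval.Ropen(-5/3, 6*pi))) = ProductSet({-6/91}, Interval.Ropen(-5/3, 6*pi))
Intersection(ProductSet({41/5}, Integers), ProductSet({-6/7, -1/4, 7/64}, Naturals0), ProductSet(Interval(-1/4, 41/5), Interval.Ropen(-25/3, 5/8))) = EmptySet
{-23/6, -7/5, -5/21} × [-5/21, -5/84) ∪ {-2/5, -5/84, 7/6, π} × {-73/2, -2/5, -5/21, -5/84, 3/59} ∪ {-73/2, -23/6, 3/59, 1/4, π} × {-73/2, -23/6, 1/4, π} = ({-23/6, -7/5, -5/21} × [-5/21, -5/84)) ∪ ({-2/5, -5/84, 7/6, π} × {-73/2, -2/5, -5/21, -5/84, 3/59}) ∪ ({-73/2, -23/6, 3/59, 1/4, π} × {-73/2, -23/6, 1/4, π})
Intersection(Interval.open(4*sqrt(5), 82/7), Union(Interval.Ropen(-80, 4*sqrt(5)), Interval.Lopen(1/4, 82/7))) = Interval.open(4*sqrt(5), 82/7)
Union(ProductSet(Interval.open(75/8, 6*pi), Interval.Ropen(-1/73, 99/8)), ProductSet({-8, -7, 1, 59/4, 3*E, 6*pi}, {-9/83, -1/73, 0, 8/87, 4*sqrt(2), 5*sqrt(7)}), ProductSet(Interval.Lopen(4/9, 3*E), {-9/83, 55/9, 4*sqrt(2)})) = Union(ProductSet({-8, -7, 1, 59/4, 3*E, 6*pi}, {-9/83, -1/73, 0, 8/87, 4*sqrt(2), 5*sqrt(7)}), ProductSet(Interval.Lopen(4/9, 3*E), {-9/83, 55/9, 4*sqrt(2)}), ProductSet(Interval.open(75/8, 6*pi), Interval.Ropen(-1/73, 99/8)))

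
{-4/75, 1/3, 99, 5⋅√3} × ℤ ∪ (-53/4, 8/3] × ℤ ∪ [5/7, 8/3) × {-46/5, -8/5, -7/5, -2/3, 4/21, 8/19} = ([5/7, 8/3) × {-46/5, -8/5, -7/5, -2/3, 4/21, 8/19}) ∪ (((-53/4, 8/3] ∪ {99, 5⋅√3}) × ℤ)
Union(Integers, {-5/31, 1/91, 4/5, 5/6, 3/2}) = Union({-5/31, 1/91, 4/5, 5/6, 3/2}, Integers)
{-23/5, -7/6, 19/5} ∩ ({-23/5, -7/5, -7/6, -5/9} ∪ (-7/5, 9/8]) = {-23/5, -7/6}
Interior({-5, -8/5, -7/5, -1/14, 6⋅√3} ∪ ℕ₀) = ∅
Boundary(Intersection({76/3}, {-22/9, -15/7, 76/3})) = {76/3}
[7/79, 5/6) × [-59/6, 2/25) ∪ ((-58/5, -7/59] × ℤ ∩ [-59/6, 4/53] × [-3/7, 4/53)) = ([-59/6, -7/59] × {0}) ∪ ([7/79, 5/6) × [-59/6, 2/25))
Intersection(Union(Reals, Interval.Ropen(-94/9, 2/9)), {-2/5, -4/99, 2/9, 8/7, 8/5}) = {-2/5, -4/99, 2/9, 8/7, 8/5}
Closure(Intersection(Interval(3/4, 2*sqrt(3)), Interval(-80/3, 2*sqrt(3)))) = Interval(3/4, 2*sqrt(3))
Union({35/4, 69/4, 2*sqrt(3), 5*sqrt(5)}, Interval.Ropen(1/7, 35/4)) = Union({69/4, 5*sqrt(5)}, Interval(1/7, 35/4))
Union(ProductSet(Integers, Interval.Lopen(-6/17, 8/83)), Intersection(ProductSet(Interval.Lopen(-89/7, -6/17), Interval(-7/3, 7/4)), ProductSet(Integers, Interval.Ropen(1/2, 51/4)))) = Union(ProductSet(Integers, Interval.Lopen(-6/17, 8/83)), ProductSet(Range(-12, 0, 1), Interval(1/2, 7/4)))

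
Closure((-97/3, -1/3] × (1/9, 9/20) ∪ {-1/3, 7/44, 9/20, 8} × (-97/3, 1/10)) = ({-97/3, -1/3} × [1/9, 9/20]) ∪ ([-97/3, -1/3] × {1/9, 9/20}) ∪ ({-1/3, 7/44, 9/20, 8} × [-97/3, 1/10]) ∪ ((-97/3, -1/3] × (1/9, 9/20))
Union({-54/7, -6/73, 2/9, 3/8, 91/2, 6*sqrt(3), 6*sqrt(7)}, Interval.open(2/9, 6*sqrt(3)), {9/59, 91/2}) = Union({-54/7, -6/73, 9/59, 91/2, 6*sqrt(7)}, Interval(2/9, 6*sqrt(3)))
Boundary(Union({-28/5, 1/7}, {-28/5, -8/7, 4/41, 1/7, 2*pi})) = {-28/5, -8/7, 4/41, 1/7, 2*pi}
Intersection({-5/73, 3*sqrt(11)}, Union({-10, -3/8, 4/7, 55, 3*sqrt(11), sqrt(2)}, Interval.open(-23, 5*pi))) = {-5/73, 3*sqrt(11)}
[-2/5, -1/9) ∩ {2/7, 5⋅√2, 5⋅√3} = ∅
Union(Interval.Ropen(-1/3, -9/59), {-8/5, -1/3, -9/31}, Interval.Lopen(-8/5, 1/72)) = Interval(-8/5, 1/72)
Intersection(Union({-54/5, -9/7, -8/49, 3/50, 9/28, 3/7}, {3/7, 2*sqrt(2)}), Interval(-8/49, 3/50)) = {-8/49, 3/50}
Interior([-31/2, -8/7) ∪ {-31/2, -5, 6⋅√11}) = (-31/2, -8/7)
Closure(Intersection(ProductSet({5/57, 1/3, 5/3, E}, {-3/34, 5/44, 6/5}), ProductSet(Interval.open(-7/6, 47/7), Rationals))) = ProductSet({5/57, 1/3, 5/3, E}, {-3/34, 5/44, 6/5})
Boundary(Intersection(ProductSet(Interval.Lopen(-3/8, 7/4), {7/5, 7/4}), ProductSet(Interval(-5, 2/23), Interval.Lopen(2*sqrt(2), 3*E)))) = EmptySet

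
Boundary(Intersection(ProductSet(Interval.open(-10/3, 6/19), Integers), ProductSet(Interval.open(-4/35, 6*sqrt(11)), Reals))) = ProductSet(Interval(-4/35, 6/19), Integers)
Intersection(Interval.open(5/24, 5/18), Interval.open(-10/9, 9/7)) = Interval.open(5/24, 5/18)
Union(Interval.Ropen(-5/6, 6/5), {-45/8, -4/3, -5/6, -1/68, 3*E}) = Union({-45/8, -4/3, 3*E}, Interval.Ropen(-5/6, 6/5))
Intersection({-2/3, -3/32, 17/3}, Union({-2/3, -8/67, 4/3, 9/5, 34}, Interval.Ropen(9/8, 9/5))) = {-2/3}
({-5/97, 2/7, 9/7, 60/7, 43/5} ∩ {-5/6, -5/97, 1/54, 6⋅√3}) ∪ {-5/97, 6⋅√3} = {-5/97, 6⋅√3}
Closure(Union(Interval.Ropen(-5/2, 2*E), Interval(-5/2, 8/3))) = Interval(-5/2, 2*E)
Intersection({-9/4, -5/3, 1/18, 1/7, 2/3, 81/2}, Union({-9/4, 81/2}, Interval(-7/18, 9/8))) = {-9/4, 1/18, 1/7, 2/3, 81/2}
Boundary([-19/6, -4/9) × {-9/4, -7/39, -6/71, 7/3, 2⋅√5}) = [-19/6, -4/9] × {-9/4, -7/39, -6/71, 7/3, 2⋅√5}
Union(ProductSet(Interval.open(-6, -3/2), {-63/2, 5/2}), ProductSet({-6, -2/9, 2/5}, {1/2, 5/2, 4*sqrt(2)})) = Union(ProductSet({-6, -2/9, 2/5}, {1/2, 5/2, 4*sqrt(2)}), ProductSet(Interval.open(-6, -3/2), {-63/2, 5/2}))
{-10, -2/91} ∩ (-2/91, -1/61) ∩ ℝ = ∅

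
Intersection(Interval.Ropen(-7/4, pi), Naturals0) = Range(0, 4, 1)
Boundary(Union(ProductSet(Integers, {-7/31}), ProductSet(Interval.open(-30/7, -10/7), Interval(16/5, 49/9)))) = Union(ProductSet({-30/7, -10/7}, Interval(16/5, 49/9)), ProductSet(Integers, {-7/31}), ProductSet(Interval(-30/7, -10/7), {16/5, 49/9}))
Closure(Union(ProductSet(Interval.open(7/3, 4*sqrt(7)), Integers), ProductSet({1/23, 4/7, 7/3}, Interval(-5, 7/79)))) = Union(ProductSet({1/23, 4/7, 7/3}, Interval(-5, 7/79)), ProductSet(Interval(7/3, 4*sqrt(7)), Integers))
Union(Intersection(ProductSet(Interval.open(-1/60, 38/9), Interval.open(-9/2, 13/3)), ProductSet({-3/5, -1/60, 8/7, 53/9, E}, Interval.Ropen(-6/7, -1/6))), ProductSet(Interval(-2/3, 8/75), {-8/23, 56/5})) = Union(ProductSet({8/7, E}, Interval.Ropen(-6/7, -1/6)), ProductSet(Interval(-2/3, 8/75), {-8/23, 56/5}))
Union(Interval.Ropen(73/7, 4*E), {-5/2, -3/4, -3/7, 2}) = Union({-5/2, -3/4, -3/7, 2}, Interval.Ropen(73/7, 4*E))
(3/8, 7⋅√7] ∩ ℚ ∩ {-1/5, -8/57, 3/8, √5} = ∅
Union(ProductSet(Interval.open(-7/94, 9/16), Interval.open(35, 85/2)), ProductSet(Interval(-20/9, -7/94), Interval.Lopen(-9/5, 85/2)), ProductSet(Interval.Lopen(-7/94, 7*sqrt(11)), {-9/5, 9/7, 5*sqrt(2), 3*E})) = Union(ProductSet(Interval(-20/9, -7/94), Interval.Lopen(-9/5, 85/2)), ProductSet(Interval.open(-7/94, 9/16), Interval.open(35, 85/2)), ProductSet(Interval.Lopen(-7/94, 7*sqrt(11)), {-9/5, 9/7, 5*sqrt(2), 3*E}))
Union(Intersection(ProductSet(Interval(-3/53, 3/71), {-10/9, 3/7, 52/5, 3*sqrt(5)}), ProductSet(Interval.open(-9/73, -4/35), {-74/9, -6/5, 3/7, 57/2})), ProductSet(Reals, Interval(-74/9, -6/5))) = ProductSet(Reals, Interval(-74/9, -6/5))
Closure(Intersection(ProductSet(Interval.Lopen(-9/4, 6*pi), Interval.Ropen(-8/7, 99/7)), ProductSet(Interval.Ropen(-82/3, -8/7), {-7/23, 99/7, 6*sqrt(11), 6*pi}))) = ProductSet(Interval(-9/4, -8/7), {-7/23})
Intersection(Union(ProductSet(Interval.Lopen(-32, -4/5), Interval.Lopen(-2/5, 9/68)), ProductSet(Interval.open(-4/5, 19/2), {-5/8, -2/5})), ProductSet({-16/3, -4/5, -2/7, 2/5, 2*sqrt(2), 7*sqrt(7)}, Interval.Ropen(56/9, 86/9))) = EmptySet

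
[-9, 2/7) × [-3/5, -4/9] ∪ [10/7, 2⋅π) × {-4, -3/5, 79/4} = ([-9, 2/7) × [-3/5, -4/9]) ∪ ([10/7, 2⋅π) × {-4, -3/5, 79/4})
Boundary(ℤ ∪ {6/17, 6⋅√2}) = ℤ ∪ {6/17, 6⋅√2}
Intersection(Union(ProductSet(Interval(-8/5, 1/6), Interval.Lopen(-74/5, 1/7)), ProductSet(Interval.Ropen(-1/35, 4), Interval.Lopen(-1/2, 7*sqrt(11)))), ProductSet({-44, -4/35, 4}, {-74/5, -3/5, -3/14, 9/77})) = ProductSet({-4/35}, {-3/5, -3/14, 9/77})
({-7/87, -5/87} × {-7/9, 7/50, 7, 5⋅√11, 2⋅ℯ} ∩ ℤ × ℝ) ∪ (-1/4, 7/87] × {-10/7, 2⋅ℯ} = (-1/4, 7/87] × {-10/7, 2⋅ℯ}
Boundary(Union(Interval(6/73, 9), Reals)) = EmptySet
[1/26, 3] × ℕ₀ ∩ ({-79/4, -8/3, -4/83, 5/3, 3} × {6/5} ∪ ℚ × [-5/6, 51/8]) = (ℚ ∩ [1/26, 3]) × {0, 1, …, 6}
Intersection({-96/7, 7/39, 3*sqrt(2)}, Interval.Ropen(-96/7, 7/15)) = {-96/7, 7/39}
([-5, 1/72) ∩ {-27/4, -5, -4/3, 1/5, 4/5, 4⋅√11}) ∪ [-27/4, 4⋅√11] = [-27/4, 4⋅√11]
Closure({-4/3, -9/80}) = {-4/3, -9/80}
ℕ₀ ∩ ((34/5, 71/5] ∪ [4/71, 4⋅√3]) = {1, 2, …, 14}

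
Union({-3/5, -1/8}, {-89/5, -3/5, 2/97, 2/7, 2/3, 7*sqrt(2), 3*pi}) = {-89/5, -3/5, -1/8, 2/97, 2/7, 2/3, 7*sqrt(2), 3*pi}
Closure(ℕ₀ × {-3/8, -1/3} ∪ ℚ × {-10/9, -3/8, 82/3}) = (ℕ₀ × {-3/8, -1/3}) ∪ (ℝ × {-10/9, -3/8, 82/3})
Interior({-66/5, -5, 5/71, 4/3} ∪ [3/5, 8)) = (3/5, 8)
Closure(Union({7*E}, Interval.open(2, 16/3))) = Union({7*E}, Interval(2, 16/3))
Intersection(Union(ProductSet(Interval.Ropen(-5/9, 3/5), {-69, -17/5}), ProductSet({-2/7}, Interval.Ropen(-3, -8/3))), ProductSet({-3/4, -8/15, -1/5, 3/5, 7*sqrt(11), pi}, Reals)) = ProductSet({-8/15, -1/5}, {-69, -17/5})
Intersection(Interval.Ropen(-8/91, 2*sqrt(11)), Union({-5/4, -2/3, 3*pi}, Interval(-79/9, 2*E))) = Interval(-8/91, 2*E)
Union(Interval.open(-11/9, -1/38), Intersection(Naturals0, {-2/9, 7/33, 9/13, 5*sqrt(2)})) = Interval.open(-11/9, -1/38)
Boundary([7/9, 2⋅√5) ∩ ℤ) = {1, 2, 3, 4}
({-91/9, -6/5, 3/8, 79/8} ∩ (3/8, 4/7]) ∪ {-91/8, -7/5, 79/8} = {-91/8, -7/5, 79/8}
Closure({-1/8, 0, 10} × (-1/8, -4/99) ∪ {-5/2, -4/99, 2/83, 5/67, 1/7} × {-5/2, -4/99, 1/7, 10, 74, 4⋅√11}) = ({-1/8, 0, 10} × [-1/8, -4/99]) ∪ ({-5/2, -4/99, 2/83, 5/67, 1/7} × {-5/2, -4/99, 1/7, 10, 74, 4⋅√11})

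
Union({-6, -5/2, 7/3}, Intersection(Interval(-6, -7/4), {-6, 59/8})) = {-6, -5/2, 7/3}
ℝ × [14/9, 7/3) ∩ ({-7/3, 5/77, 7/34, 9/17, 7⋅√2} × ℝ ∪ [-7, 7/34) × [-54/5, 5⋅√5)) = ([-7, 7/34] ∪ {9/17, 7⋅√2}) × [14/9, 7/3)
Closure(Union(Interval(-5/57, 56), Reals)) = Interval(-oo, oo)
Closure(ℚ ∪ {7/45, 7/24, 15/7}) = ℝ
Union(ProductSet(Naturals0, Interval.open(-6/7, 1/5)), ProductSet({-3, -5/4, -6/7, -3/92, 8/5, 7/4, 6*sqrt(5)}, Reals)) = Union(ProductSet({-3, -5/4, -6/7, -3/92, 8/5, 7/4, 6*sqrt(5)}, Reals), ProductSet(Naturals0, Interval.open(-6/7, 1/5)))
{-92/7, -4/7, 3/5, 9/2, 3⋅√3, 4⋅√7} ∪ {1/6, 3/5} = {-92/7, -4/7, 1/6, 3/5, 9/2, 3⋅√3, 4⋅√7}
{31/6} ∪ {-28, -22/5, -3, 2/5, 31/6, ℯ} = {-28, -22/5, -3, 2/5, 31/6, ℯ}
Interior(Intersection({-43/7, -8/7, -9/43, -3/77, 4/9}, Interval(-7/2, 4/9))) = EmptySet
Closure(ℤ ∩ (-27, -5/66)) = {-26, -25, …, -1}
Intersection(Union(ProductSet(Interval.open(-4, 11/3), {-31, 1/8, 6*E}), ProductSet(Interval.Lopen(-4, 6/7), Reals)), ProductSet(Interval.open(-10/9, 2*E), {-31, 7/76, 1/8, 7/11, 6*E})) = Union(ProductSet(Interval.Lopen(-10/9, 6/7), {-31, 7/76, 1/8, 7/11, 6*E}), ProductSet(Interval.open(-10/9, 11/3), {-31, 1/8, 6*E}))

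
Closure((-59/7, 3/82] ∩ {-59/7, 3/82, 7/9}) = {3/82}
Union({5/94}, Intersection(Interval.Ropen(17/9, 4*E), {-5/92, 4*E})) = {5/94}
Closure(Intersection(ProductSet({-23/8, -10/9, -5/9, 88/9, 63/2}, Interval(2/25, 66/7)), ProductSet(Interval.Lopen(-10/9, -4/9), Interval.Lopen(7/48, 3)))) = ProductSet({-5/9}, Interval(7/48, 3))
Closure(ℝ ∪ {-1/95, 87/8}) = ℝ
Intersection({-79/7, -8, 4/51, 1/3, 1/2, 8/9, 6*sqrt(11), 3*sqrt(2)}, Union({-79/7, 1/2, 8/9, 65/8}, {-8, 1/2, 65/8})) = {-79/7, -8, 1/2, 8/9}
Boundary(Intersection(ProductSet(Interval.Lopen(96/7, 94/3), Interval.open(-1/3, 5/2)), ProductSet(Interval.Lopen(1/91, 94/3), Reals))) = Union(ProductSet({96/7, 94/3}, Interval(-1/3, 5/2)), ProductSet(Interval(96/7, 94/3), {-1/3, 5/2}))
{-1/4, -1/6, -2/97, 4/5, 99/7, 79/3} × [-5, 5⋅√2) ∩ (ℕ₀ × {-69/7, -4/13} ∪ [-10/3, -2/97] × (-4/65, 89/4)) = {-1/4, -1/6, -2/97} × (-4/65, 5⋅√2)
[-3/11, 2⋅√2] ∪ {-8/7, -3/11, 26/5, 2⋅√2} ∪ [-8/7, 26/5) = [-8/7, 26/5]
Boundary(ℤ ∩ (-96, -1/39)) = {-95, -94, …, -1}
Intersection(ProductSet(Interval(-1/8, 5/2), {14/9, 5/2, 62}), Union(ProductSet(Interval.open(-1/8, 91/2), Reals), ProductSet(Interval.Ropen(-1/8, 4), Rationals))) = ProductSet(Interval(-1/8, 5/2), {14/9, 5/2, 62})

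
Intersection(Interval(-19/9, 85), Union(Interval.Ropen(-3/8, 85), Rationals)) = Union(Intersection(Interval(-19/9, 85), Rationals), Interval(-3/8, 85))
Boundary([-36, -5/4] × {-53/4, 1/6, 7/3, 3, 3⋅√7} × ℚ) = [-36, -5/4] × {-53/4, 1/6, 7/3, 3, 3⋅√7} × ℝ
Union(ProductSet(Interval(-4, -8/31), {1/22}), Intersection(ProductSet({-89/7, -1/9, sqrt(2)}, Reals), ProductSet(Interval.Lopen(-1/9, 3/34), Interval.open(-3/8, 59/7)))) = ProductSet(Interval(-4, -8/31), {1/22})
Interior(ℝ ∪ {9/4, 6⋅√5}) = ℝ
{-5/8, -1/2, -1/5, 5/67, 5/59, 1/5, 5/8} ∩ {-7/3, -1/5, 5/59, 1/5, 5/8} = {-1/5, 5/59, 1/5, 5/8}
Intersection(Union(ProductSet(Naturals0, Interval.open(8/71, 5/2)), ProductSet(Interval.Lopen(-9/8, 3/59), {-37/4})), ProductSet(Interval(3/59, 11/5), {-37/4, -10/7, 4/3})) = Union(ProductSet({3/59}, {-37/4}), ProductSet(Range(1, 3, 1), {4/3}))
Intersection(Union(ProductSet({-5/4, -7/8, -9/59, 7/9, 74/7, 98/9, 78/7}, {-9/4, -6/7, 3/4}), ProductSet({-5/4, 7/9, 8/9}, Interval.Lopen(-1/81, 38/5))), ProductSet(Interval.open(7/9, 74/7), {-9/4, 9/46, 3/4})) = ProductSet({8/9}, {9/46, 3/4})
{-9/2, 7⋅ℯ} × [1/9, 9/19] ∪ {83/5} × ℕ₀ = ({83/5} × ℕ₀) ∪ ({-9/2, 7⋅ℯ} × [1/9, 9/19])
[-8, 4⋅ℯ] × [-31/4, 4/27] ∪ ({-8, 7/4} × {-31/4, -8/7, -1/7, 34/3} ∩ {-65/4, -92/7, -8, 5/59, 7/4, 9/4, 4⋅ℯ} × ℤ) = [-8, 4⋅ℯ] × [-31/4, 4/27]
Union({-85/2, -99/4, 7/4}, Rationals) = Rationals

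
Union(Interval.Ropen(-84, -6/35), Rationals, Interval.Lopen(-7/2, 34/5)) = Union(Interval(-84, 34/5), Rationals)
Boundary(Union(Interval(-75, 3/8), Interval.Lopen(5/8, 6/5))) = {-75, 3/8, 5/8, 6/5}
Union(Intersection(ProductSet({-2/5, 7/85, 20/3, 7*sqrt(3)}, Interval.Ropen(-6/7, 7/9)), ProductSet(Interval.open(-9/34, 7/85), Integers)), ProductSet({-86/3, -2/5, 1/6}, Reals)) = ProductSet({-86/3, -2/5, 1/6}, Reals)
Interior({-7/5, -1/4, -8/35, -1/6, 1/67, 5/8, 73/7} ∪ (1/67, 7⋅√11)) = (1/67, 7⋅√11)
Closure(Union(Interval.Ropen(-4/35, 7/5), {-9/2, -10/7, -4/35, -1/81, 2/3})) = Union({-9/2, -10/7}, Interval(-4/35, 7/5))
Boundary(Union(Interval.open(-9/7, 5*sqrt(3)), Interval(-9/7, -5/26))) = {-9/7, 5*sqrt(3)}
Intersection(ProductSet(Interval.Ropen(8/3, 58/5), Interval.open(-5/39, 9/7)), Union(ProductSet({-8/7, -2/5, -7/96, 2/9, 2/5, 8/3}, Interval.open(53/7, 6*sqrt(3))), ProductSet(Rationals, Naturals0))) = ProductSet(Intersection(Interval.Ropen(8/3, 58/5), Rationals), Range(0, 2, 1))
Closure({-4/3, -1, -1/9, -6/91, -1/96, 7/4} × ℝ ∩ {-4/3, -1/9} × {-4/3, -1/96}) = {-4/3, -1/9} × {-4/3, -1/96}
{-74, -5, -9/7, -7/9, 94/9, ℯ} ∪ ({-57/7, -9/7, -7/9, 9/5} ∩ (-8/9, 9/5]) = {-74, -5, -9/7, -7/9, 9/5, 94/9, ℯ}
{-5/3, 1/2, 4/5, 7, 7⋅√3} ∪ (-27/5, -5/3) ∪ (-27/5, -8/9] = (-27/5, -8/9] ∪ {1/2, 4/5, 7, 7⋅√3}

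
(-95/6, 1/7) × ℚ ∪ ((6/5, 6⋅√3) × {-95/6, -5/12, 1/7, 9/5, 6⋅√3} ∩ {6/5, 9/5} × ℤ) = (-95/6, 1/7) × ℚ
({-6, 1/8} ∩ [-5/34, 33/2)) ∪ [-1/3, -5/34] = [-1/3, -5/34] ∪ {1/8}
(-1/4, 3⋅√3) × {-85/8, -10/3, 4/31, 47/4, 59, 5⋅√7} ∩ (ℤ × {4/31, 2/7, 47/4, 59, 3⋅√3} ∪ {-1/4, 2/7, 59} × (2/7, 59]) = ({0, 1, …, 5} × {4/31, 47/4, 59}) ∪ ({2/7} × {47/4, 59, 5⋅√7})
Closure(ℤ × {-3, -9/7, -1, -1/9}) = ℤ × {-3, -9/7, -1, -1/9}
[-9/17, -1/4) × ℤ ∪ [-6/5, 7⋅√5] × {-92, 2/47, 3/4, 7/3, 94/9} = ([-9/17, -1/4) × ℤ) ∪ ([-6/5, 7⋅√5] × {-92, 2/47, 3/4, 7/3, 94/9})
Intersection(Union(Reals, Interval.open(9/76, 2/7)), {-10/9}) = {-10/9}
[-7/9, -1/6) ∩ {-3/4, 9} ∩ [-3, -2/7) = {-3/4}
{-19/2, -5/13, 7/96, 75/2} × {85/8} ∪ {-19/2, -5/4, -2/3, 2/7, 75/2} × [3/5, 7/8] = ({-19/2, -5/13, 7/96, 75/2} × {85/8}) ∪ ({-19/2, -5/4, -2/3, 2/7, 75/2} × [3/5, 7/8])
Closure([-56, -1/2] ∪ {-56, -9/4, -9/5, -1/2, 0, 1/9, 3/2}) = [-56, -1/2] ∪ {0, 1/9, 3/2}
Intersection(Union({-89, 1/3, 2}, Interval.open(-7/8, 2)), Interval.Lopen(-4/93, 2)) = Interval.Lopen(-4/93, 2)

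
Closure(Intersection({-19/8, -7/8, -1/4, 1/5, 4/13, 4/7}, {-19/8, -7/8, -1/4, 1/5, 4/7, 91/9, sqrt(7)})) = {-19/8, -7/8, -1/4, 1/5, 4/7}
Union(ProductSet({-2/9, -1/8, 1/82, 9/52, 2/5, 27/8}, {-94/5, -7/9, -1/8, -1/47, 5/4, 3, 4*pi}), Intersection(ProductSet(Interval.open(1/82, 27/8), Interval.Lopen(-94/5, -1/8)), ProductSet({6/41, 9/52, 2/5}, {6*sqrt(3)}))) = ProductSet({-2/9, -1/8, 1/82, 9/52, 2/5, 27/8}, {-94/5, -7/9, -1/8, -1/47, 5/4, 3, 4*pi})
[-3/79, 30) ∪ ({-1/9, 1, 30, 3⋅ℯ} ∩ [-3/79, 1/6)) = [-3/79, 30)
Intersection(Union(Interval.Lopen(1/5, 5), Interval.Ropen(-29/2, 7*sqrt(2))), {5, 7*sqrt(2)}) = {5}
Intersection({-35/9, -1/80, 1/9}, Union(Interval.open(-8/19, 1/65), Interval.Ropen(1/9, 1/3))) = {-1/80, 1/9}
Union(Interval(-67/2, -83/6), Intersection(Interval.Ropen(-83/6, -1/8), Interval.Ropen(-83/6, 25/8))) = Interval.Ropen(-67/2, -1/8)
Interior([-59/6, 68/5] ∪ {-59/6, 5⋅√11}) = (-59/6, 68/5)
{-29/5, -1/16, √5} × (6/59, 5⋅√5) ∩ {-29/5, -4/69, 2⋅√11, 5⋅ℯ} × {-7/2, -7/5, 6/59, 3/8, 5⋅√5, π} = {-29/5} × {3/8, π}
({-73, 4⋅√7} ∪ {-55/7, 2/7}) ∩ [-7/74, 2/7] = {2/7}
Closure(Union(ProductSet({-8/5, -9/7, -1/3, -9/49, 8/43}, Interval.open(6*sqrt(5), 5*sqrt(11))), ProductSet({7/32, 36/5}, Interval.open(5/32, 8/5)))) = Union(ProductSet({7/32, 36/5}, Interval(5/32, 8/5)), ProductSet({-8/5, -9/7, -1/3, -9/49, 8/43}, Interval(6*sqrt(5), 5*sqrt(11))))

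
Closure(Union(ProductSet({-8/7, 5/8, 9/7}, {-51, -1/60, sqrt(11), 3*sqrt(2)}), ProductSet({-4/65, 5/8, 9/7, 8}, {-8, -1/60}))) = Union(ProductSet({-8/7, 5/8, 9/7}, {-51, -1/60, sqrt(11), 3*sqrt(2)}), ProductSet({-4/65, 5/8, 9/7, 8}, {-8, -1/60}))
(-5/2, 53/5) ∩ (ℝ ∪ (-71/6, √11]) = (-5/2, 53/5)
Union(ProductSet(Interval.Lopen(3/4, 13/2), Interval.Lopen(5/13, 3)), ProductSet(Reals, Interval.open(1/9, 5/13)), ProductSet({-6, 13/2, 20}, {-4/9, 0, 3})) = Union(ProductSet({-6, 13/2, 20}, {-4/9, 0, 3}), ProductSet(Interval.Lopen(3/4, 13/2), Interval.Lopen(5/13, 3)), ProductSet(Reals, Interval.open(1/9, 5/13)))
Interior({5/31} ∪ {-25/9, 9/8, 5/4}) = ∅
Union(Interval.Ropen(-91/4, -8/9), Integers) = Union(Integers, Interval.Ropen(-91/4, -8/9))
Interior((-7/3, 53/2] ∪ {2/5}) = (-7/3, 53/2)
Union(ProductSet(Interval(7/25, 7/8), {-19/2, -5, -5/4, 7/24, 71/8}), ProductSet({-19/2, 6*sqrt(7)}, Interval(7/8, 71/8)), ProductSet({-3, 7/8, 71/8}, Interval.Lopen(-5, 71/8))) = Union(ProductSet({-19/2, 6*sqrt(7)}, Interval(7/8, 71/8)), ProductSet({-3, 7/8, 71/8}, Interval.Lopen(-5, 71/8)), ProductSet(Interval(7/25, 7/8), {-19/2, -5, -5/4, 7/24, 71/8}))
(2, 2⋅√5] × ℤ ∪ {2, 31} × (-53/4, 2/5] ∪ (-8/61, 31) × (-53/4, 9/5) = ({2, 31} × (-53/4, 2/5]) ∪ ((-8/61, 31) × (-53/4, 9/5)) ∪ ((2, 2⋅√5] × ℤ)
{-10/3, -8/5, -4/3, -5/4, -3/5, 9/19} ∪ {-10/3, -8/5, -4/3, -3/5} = {-10/3, -8/5, -4/3, -5/4, -3/5, 9/19}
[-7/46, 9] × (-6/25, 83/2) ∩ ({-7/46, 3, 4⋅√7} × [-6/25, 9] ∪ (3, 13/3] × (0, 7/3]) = ({-7/46, 3} × (-6/25, 9]) ∪ ((3, 13/3] × (0, 7/3])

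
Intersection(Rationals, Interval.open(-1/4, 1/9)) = Intersection(Interval.open(-1/4, 1/9), Rationals)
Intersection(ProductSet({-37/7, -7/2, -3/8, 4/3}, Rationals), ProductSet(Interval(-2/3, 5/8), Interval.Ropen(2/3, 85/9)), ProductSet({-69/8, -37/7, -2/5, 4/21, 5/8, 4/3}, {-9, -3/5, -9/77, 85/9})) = EmptySet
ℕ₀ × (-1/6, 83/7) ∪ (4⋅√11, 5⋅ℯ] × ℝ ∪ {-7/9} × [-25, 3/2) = (ℕ₀ × (-1/6, 83/7)) ∪ ({-7/9} × [-25, 3/2)) ∪ ((4⋅√11, 5⋅ℯ] × ℝ)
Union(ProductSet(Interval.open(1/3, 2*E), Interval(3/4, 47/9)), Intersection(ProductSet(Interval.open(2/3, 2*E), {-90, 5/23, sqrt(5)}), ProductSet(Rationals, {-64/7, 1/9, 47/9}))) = ProductSet(Interval.open(1/3, 2*E), Interval(3/4, 47/9))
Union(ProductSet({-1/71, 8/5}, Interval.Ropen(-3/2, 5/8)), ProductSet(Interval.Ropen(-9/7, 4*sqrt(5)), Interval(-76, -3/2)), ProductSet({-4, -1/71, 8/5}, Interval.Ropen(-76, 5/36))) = Union(ProductSet({-1/71, 8/5}, Interval.Ropen(-3/2, 5/8)), ProductSet({-4, -1/71, 8/5}, Interval.Ropen(-76, 5/36)), ProductSet(Interval.Ropen(-9/7, 4*sqrt(5)), Interval(-76, -3/2)))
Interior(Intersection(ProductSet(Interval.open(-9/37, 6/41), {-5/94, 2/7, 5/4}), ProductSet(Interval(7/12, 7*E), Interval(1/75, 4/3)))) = EmptySet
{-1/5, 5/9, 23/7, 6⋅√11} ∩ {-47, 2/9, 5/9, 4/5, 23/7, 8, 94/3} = {5/9, 23/7}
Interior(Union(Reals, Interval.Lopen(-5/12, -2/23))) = Interval(-oo, oo)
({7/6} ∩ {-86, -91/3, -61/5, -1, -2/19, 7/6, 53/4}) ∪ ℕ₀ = ℕ₀ ∪ {7/6}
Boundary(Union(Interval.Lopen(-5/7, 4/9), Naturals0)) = Union(Complement(Naturals0, Interval.open(-5/7, 4/9)), {-5/7, 4/9})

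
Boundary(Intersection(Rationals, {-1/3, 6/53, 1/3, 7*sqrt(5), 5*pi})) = {-1/3, 6/53, 1/3}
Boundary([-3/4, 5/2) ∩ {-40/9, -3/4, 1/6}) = {-3/4, 1/6}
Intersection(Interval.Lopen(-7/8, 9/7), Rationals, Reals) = Intersection(Interval.Lopen(-7/8, 9/7), Rationals)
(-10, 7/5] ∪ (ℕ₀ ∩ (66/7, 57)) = (-10, 7/5] ∪ {10, 11, …, 56}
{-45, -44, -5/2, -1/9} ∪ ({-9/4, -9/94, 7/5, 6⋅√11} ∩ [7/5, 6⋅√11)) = {-45, -44, -5/2, -1/9, 7/5}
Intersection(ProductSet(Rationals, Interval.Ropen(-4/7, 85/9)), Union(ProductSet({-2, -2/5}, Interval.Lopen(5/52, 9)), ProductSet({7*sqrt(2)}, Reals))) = ProductSet({-2, -2/5}, Interval.Lopen(5/52, 9))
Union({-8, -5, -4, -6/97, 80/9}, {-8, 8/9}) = {-8, -5, -4, -6/97, 8/9, 80/9}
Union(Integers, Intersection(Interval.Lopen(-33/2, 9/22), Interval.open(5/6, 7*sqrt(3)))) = Integers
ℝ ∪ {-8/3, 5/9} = ℝ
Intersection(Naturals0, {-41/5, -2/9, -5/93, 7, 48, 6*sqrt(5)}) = {7, 48}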